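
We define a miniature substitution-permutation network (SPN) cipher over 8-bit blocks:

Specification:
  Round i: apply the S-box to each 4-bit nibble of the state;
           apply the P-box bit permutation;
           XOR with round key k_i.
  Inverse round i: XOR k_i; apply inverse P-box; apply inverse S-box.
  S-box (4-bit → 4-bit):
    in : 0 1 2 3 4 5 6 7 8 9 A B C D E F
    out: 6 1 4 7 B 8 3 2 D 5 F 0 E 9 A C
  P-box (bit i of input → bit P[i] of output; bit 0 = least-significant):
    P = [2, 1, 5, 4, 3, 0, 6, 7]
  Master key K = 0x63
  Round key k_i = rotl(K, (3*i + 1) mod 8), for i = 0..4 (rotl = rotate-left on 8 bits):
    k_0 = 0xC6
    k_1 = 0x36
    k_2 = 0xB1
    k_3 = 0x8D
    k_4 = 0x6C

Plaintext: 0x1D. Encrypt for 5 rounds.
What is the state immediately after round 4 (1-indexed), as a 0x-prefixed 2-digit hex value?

0x10

s_0 = plaintext = 0x1D
s_1 = Round(s_0, k_0) = 0xDA
s_2 = Round(s_1, k_1) = 0x88
s_3 = Round(s_2, k_2) = 0x4D
s_4 = Round(s_3, k_3) = 0x10
s_5 = Round(s_4, k_4) = 0x46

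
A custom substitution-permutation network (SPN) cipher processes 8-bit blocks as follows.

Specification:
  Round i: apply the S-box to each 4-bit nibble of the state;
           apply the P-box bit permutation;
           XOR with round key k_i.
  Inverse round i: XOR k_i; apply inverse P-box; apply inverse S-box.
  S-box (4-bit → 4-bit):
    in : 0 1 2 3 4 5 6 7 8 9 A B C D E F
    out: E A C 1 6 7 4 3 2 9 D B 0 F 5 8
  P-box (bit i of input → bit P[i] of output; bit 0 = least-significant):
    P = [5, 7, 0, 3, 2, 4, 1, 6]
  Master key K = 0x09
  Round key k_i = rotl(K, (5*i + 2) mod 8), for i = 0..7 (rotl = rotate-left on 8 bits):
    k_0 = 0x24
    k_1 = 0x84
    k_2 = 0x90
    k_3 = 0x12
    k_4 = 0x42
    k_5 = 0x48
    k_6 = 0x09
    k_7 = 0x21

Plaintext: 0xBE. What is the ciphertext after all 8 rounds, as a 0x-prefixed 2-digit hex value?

0xD5

s_0 = plaintext = 0xBE
s_1 = Round(s_0, k_0) = 0x51
s_2 = Round(s_1, k_1) = 0x1A
s_3 = Round(s_2, k_2) = 0xE9
s_4 = Round(s_3, k_3) = 0x3C
s_5 = Round(s_4, k_4) = 0x46
s_6 = Round(s_5, k_5) = 0x5B
s_7 = Round(s_6, k_6) = 0xB7
s_8 = Round(s_7, k_7) = 0xD5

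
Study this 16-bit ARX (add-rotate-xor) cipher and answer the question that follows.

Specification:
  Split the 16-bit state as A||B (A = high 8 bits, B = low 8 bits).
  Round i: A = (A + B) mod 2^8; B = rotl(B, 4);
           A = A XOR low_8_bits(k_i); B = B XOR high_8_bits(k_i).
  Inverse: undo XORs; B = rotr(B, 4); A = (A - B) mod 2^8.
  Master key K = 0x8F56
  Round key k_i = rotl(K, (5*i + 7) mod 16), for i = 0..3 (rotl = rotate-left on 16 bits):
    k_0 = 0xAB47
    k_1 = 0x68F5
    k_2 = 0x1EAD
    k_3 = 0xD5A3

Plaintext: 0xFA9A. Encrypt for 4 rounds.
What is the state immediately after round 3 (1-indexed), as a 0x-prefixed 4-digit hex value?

0xC59A

s_0 = plaintext = 0xFA9A
s_1 = Round(s_0, k_0) = 0xD302
s_2 = Round(s_1, k_1) = 0x2048
s_3 = Round(s_2, k_2) = 0xC59A
s_4 = Round(s_3, k_3) = 0xFC7C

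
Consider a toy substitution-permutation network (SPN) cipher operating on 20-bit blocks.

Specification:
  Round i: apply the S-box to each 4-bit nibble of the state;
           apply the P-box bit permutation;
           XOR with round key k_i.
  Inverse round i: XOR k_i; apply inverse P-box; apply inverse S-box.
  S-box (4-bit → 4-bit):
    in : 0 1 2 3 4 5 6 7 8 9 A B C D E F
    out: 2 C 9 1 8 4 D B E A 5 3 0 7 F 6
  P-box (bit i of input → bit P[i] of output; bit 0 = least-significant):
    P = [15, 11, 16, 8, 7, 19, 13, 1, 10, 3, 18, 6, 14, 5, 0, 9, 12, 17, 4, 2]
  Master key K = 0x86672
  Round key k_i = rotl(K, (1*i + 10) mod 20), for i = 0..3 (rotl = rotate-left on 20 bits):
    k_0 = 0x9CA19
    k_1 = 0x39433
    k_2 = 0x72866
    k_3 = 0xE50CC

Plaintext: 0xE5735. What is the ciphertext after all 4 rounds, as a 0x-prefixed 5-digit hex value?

0x81826

s_0 = plaintext = 0xE5735
s_1 = Round(s_0, k_0) = 0xADEC4
s_2 = Round(s_1, k_1) = 0x7C14A
s_3 = Round(s_2, k_2) = 0x0B820
s_4 = Round(s_3, k_3) = 0x81826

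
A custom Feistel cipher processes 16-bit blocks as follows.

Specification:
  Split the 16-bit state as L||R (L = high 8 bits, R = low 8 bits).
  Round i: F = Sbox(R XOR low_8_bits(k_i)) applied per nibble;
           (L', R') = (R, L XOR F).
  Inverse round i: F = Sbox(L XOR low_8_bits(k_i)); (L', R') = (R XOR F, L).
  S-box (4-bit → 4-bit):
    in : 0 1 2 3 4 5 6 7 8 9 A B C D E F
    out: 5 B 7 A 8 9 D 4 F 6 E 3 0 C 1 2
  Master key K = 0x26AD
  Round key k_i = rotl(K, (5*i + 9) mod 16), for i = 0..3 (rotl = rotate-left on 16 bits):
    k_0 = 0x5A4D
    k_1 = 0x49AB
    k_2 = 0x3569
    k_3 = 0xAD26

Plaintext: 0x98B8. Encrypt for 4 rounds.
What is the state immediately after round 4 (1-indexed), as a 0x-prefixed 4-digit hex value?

s_0 = plaintext = 0x98B8
s_1 = Round(s_0, k_0) = 0xB8B1
s_2 = Round(s_1, k_1) = 0xB106
s_3 = Round(s_2, k_2) = 0x0663
s_4 = Round(s_3, k_3) = 0x638F

0x638F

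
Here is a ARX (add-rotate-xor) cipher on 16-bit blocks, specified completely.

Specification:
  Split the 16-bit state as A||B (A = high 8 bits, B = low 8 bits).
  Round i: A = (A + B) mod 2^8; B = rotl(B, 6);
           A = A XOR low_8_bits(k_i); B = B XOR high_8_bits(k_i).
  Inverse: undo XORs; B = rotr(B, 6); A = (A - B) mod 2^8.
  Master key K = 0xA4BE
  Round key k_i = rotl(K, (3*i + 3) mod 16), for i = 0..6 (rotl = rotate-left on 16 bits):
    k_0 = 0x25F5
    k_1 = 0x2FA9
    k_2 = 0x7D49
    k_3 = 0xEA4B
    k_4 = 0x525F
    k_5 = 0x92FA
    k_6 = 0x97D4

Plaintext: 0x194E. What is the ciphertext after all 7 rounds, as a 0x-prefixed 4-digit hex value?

0x2460

s_0 = plaintext = 0x194E
s_1 = Round(s_0, k_0) = 0x92B6
s_2 = Round(s_1, k_1) = 0xE182
s_3 = Round(s_2, k_2) = 0x2ADD
s_4 = Round(s_3, k_3) = 0x4C9D
s_5 = Round(s_4, k_4) = 0xB635
s_6 = Round(s_5, k_5) = 0x11DF
s_7 = Round(s_6, k_6) = 0x2460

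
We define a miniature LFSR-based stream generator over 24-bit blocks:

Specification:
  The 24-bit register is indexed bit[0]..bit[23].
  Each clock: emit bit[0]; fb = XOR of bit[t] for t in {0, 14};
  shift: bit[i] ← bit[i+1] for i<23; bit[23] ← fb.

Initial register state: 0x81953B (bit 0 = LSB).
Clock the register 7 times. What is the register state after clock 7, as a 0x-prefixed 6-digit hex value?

reg_0 = 0x81953B
clock 1: out=1, reg = 0xC0CA9D
clock 2: out=1, reg = 0x60654E
clock 3: out=0, reg = 0xB032A7
clock 4: out=1, reg = 0xD81953
clock 5: out=1, reg = 0xEC0CA9
clock 6: out=1, reg = 0xF60654
clock 7: out=0, reg = 0x7B032A

0x7B032A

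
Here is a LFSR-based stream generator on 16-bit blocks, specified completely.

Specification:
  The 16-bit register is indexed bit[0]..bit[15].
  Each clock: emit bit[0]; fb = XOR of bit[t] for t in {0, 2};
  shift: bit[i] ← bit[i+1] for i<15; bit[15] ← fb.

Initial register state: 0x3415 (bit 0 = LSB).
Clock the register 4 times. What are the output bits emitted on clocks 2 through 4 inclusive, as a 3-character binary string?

reg_0 = 0x3415
clock 1: out=1, reg = 0x1A0A
clock 2: out=0, reg = 0x0D05
clock 3: out=1, reg = 0x0682
clock 4: out=0, reg = 0x0341

010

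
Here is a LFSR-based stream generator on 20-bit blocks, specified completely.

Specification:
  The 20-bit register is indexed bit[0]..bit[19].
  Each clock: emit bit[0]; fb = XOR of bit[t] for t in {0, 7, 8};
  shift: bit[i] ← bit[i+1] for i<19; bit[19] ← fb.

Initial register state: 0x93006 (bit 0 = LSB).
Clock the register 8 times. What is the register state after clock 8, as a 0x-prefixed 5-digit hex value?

reg_0 = 0x93006
clock 1: out=0, reg = 0x49803
clock 2: out=1, reg = 0xA4C01
clock 3: out=1, reg = 0xD2600
clock 4: out=0, reg = 0x69300
clock 5: out=0, reg = 0xB4980
clock 6: out=0, reg = 0x5A4C0
clock 7: out=0, reg = 0xAD260
clock 8: out=0, reg = 0x56930

0x56930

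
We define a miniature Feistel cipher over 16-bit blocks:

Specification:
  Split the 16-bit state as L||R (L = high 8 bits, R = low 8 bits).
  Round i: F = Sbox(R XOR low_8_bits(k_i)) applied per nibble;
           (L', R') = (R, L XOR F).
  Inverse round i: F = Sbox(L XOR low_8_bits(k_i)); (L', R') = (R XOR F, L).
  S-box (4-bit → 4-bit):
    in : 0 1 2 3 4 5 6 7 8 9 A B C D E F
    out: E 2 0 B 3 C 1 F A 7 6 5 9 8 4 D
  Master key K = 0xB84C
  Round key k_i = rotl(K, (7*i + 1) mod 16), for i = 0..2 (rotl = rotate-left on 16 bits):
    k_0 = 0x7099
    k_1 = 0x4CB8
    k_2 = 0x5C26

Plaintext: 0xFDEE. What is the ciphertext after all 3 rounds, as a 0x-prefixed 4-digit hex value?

0xB876

s_0 = plaintext = 0xFDEE
s_1 = Round(s_0, k_0) = 0xEE02
s_2 = Round(s_1, k_1) = 0x02B8
s_3 = Round(s_2, k_2) = 0xB876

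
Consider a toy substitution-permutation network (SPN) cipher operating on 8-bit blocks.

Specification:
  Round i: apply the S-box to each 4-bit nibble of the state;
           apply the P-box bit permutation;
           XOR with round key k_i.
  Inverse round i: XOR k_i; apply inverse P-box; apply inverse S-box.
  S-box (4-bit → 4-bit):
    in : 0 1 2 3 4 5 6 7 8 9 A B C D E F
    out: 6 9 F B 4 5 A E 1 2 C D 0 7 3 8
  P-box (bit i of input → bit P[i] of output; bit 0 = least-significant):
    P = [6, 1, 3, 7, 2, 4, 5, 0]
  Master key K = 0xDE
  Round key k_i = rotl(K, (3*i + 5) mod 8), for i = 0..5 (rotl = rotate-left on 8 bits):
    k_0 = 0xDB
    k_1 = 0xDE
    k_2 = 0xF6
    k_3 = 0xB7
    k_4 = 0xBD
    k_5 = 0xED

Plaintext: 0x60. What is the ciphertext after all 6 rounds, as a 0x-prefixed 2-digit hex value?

s_0 = plaintext = 0x60
s_1 = Round(s_0, k_0) = 0xC0
s_2 = Round(s_1, k_1) = 0xD4
s_3 = Round(s_2, k_2) = 0xCA
s_4 = Round(s_3, k_3) = 0x3F
s_5 = Round(s_4, k_4) = 0x28
s_6 = Round(s_5, k_5) = 0x98

0x98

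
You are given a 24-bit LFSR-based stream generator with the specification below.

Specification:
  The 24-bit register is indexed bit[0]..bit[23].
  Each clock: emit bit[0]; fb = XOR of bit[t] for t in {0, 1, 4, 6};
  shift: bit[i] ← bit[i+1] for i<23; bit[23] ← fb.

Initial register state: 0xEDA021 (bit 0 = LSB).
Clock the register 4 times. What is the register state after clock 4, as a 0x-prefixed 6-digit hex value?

reg_0 = 0xEDA021
clock 1: out=1, reg = 0xF6D010
clock 2: out=0, reg = 0xFB6808
clock 3: out=0, reg = 0x7DB404
clock 4: out=0, reg = 0x3EDA02

0x3EDA02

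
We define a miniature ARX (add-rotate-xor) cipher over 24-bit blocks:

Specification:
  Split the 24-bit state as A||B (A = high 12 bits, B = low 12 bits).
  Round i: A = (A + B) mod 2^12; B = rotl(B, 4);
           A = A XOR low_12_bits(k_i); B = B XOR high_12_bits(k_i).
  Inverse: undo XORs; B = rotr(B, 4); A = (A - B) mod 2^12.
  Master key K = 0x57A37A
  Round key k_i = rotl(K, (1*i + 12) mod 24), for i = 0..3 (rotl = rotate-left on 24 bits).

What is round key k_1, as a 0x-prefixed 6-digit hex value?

K = 0x57A37A
k_0 = rotl(K, (1*0+12) mod 24) = rotl(K, 12) = 0x37A57A
k_1 = rotl(K, (1*1+12) mod 24) = rotl(K, 13) = 0x6F4AF4

0x6F4AF4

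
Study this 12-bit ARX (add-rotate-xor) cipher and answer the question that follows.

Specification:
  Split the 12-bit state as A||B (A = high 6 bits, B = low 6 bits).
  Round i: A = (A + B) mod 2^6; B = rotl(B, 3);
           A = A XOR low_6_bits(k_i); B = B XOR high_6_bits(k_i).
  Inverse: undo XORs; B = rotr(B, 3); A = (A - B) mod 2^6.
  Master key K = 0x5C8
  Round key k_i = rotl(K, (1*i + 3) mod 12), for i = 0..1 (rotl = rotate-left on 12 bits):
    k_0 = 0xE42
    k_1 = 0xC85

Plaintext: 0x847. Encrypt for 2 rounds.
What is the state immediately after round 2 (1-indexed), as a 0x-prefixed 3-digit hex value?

0xBBA

s_0 = plaintext = 0x847
s_1 = Round(s_0, k_0) = 0xA81
s_2 = Round(s_1, k_1) = 0xBBA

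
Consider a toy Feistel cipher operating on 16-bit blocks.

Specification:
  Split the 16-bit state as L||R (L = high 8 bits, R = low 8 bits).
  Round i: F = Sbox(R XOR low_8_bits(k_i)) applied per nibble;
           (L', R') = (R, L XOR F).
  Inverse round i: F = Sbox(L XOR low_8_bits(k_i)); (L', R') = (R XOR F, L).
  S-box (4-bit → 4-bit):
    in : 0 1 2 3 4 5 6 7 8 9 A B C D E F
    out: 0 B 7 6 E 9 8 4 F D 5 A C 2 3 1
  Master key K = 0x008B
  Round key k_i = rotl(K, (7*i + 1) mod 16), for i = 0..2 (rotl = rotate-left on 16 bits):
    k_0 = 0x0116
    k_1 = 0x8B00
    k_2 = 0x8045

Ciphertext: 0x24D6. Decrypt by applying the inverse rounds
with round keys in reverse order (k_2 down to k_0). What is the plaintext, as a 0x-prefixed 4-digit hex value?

s_0 = ciphertext = 0x24D6
s_1 = InvRound(s_0, k_2) = 0x5D24
s_2 = InvRound(s_1, k_1) = 0xB65D
s_3 = InvRound(s_2, k_0) = 0x0DB6

0x0DB6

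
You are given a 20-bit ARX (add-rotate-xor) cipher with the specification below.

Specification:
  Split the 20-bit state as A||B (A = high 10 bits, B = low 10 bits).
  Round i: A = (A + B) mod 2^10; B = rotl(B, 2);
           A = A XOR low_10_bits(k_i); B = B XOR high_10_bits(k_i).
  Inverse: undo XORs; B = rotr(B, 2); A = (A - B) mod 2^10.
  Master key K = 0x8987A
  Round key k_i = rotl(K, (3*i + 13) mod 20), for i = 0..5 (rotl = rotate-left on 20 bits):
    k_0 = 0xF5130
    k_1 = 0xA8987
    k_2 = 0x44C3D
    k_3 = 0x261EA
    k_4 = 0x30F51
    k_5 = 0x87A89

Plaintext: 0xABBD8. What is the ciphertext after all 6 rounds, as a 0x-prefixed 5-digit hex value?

s_0 = plaintext = 0xABBD8
s_1 = Round(s_0, k_0) = 0xED8B7
s_2 = Round(s_1, k_1) = 0x7A87E
s_3 = Round(s_2, k_2) = 0x954EB
s_4 = Round(s_3, k_3) = 0xAAB34
s_5 = Round(s_4, k_4) = 0xA3C10
s_6 = Round(s_5, k_5) = 0x05A5E

0x05A5E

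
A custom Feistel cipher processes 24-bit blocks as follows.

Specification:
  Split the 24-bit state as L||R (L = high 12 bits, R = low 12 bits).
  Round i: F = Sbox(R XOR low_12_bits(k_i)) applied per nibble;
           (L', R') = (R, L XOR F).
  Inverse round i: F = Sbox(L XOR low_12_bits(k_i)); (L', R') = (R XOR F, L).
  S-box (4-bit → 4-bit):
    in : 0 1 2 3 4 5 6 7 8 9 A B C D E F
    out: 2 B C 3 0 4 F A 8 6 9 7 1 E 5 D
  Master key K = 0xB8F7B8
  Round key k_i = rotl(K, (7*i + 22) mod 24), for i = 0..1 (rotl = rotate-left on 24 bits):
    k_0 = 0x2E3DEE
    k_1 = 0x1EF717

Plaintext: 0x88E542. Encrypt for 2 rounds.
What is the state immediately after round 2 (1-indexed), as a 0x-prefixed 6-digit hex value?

s_0 = plaintext = 0x88E542
s_1 = Round(s_0, k_0) = 0x54201F
s_2 = Round(s_1, k_1) = 0x01FF6A

0x01FF6A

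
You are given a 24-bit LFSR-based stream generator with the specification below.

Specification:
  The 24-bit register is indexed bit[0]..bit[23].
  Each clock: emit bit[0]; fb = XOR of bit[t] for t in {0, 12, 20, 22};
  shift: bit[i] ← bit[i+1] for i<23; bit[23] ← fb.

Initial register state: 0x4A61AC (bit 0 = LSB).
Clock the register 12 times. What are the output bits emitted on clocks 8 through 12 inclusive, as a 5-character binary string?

11000

reg_0 = 0x4A61AC
clock 1: out=0, reg = 0xA530D6
clock 2: out=0, reg = 0xD2986B
clock 3: out=1, reg = 0x694C35
clock 4: out=1, reg = 0x34A61A
clock 5: out=0, reg = 0x9A530D
clock 6: out=1, reg = 0xCD2986
clock 7: out=0, reg = 0xE694C3
clock 8: out=1, reg = 0xF34A61
clock 9: out=1, reg = 0xF9A530
clock 10: out=0, reg = 0x7CD298
clock 11: out=0, reg = 0xBE694C
clock 12: out=0, reg = 0xDF34A6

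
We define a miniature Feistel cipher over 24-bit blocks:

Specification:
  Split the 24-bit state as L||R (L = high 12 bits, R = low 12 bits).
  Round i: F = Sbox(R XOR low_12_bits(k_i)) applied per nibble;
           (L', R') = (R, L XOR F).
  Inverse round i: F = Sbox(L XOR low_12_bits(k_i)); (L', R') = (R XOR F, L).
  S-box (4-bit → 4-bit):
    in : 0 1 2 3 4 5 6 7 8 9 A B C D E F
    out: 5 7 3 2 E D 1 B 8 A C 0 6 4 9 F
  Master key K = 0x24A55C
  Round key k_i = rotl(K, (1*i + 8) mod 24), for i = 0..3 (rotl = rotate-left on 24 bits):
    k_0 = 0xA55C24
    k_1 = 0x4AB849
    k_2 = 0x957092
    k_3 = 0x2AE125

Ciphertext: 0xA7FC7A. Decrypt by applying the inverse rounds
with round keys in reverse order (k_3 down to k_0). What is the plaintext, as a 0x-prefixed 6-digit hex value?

0x5AD2DE

s_0 = ciphertext = 0xA7FC7A
s_1 = InvRound(s_0, k_3) = 0xCA6A7F
s_2 = InvRound(s_1, k_2) = 0xC51CA6
s_3 = InvRound(s_2, k_1) = 0x2DEC51
s_4 = InvRound(s_3, k_0) = 0x5AD2DE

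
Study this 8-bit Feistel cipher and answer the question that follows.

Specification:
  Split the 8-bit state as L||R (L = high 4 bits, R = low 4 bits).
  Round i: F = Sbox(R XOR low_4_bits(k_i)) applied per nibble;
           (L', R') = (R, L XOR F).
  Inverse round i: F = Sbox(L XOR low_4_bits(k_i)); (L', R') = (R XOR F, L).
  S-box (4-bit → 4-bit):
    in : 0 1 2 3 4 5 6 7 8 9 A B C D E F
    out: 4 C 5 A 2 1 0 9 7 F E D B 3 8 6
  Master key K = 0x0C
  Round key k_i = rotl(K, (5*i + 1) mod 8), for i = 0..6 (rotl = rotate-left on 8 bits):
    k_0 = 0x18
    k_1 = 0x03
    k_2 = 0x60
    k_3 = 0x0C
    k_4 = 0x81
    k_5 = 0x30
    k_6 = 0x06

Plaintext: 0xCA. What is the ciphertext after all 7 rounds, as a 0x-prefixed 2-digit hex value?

0x96

s_0 = plaintext = 0xCA
s_1 = Round(s_0, k_0) = 0xA9
s_2 = Round(s_1, k_1) = 0x94
s_3 = Round(s_2, k_2) = 0x4B
s_4 = Round(s_3, k_3) = 0xBD
s_5 = Round(s_4, k_4) = 0xD0
s_6 = Round(s_5, k_5) = 0x09
s_7 = Round(s_6, k_6) = 0x96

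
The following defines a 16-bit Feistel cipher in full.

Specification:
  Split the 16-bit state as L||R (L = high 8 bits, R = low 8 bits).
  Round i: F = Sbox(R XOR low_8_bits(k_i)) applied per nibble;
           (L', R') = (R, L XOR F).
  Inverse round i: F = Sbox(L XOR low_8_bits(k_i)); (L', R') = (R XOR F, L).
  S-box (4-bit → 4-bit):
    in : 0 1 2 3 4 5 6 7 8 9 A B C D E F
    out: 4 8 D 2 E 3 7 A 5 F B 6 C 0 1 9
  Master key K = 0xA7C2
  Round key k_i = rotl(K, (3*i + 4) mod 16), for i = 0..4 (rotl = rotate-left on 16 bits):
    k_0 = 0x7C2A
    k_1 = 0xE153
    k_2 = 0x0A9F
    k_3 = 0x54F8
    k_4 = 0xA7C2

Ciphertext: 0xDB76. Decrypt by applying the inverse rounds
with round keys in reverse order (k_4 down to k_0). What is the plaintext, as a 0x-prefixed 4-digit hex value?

0x0484

s_0 = ciphertext = 0xDB76
s_1 = InvRound(s_0, k_4) = 0xF9DB
s_2 = InvRound(s_1, k_3) = 0x93F9
s_3 = InvRound(s_2, k_2) = 0xB593
s_4 = InvRound(s_3, k_1) = 0x84B5
s_5 = InvRound(s_4, k_0) = 0x0484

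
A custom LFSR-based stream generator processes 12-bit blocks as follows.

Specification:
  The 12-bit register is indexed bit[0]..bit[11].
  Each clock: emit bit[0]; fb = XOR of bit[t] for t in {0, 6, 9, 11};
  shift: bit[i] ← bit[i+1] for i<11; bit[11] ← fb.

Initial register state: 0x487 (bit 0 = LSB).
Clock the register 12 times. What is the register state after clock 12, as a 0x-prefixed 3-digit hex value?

reg_0 = 0x487
clock 1: out=1, reg = 0xA43
clock 2: out=1, reg = 0x521
clock 3: out=1, reg = 0xA90
clock 4: out=0, reg = 0x548
clock 5: out=0, reg = 0xAA4
clock 6: out=0, reg = 0x552
clock 7: out=0, reg = 0xAA9
clock 8: out=1, reg = 0xD54
clock 9: out=0, reg = 0x6AA
clock 10: out=0, reg = 0xB55
clock 11: out=1, reg = 0x5AA
clock 12: out=0, reg = 0x2D5

0x2D5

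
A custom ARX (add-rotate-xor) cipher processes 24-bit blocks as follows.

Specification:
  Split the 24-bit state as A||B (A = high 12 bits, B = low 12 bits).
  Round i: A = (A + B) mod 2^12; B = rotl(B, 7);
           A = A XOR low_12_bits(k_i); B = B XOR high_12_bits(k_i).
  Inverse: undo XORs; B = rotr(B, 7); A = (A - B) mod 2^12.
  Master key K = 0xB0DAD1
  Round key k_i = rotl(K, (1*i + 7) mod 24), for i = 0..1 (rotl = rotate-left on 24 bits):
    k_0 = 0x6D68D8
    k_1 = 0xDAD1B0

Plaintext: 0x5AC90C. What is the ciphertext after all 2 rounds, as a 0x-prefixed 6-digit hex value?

0x74E2A9

s_0 = plaintext = 0x5AC90C
s_1 = Round(s_0, k_0) = 0x66009E
s_2 = Round(s_1, k_1) = 0x74E2A9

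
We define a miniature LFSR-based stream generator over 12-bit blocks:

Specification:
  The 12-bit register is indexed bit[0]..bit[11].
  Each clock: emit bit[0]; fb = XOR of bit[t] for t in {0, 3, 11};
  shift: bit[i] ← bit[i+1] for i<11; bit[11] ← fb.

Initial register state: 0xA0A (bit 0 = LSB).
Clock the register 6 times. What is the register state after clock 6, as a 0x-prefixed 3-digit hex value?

0x1A8

reg_0 = 0xA0A
clock 1: out=0, reg = 0x505
clock 2: out=1, reg = 0xA82
clock 3: out=0, reg = 0xD41
clock 4: out=1, reg = 0x6A0
clock 5: out=0, reg = 0x350
clock 6: out=0, reg = 0x1A8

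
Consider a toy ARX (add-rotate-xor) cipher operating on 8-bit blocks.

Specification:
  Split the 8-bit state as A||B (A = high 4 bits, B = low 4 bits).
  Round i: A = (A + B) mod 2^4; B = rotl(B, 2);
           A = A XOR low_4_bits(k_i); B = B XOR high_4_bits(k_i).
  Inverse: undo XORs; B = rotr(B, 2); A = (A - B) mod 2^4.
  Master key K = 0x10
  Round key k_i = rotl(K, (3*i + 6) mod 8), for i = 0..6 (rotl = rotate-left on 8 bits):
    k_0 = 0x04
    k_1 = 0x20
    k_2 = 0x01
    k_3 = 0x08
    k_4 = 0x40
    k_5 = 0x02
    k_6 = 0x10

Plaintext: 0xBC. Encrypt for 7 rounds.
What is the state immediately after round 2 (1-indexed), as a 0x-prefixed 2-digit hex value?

0x6E

s_0 = plaintext = 0xBC
s_1 = Round(s_0, k_0) = 0x33
s_2 = Round(s_1, k_1) = 0x6E
s_3 = Round(s_2, k_2) = 0x5B
s_4 = Round(s_3, k_3) = 0x8E
s_5 = Round(s_4, k_4) = 0x6F
s_6 = Round(s_5, k_5) = 0x7F
s_7 = Round(s_6, k_6) = 0x6E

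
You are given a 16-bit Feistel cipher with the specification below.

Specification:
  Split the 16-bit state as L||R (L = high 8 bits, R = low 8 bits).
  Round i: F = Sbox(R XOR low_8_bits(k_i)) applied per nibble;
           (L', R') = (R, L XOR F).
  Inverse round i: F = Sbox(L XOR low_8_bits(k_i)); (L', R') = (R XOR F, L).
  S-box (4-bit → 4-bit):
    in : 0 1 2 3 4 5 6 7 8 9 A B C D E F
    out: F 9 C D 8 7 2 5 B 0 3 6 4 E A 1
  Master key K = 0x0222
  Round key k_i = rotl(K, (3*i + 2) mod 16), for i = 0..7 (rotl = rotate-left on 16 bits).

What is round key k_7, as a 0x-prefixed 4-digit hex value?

0x1101

K = 0x0222
k_0 = rotl(K, (3*0+2) mod 16) = rotl(K, 2) = 0x0888
k_1 = rotl(K, (3*1+2) mod 16) = rotl(K, 5) = 0x4440
k_2 = rotl(K, (3*2+2) mod 16) = rotl(K, 8) = 0x2202
k_3 = rotl(K, (3*3+2) mod 16) = rotl(K, 11) = 0x1011
k_4 = rotl(K, (3*4+2) mod 16) = rotl(K, 14) = 0x8088
k_5 = rotl(K, (3*5+2) mod 16) = rotl(K, 1) = 0x0444
k_6 = rotl(K, (3*6+2) mod 16) = rotl(K, 4) = 0x2220
k_7 = rotl(K, (3*7+2) mod 16) = rotl(K, 7) = 0x1101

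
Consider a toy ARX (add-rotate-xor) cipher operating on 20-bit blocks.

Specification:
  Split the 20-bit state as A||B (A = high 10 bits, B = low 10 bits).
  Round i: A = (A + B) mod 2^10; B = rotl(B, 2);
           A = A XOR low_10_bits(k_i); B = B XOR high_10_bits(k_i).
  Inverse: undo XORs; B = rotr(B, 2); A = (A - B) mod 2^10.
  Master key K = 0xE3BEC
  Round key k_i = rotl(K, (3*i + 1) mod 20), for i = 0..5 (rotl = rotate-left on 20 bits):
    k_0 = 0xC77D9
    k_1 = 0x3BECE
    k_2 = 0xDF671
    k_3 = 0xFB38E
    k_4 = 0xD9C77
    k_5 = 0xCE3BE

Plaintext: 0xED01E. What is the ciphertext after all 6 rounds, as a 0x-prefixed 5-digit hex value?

0x09341

s_0 = plaintext = 0xED01E
s_1 = Round(s_0, k_0) = 0x02F65
s_2 = Round(s_1, k_1) = 0x6F978
s_3 = Round(s_2, k_2) = 0x51E9C
s_4 = Round(s_3, k_3) = 0x1B59E
s_5 = Round(s_4, k_4) = 0x9F11E
s_6 = Round(s_5, k_5) = 0x09341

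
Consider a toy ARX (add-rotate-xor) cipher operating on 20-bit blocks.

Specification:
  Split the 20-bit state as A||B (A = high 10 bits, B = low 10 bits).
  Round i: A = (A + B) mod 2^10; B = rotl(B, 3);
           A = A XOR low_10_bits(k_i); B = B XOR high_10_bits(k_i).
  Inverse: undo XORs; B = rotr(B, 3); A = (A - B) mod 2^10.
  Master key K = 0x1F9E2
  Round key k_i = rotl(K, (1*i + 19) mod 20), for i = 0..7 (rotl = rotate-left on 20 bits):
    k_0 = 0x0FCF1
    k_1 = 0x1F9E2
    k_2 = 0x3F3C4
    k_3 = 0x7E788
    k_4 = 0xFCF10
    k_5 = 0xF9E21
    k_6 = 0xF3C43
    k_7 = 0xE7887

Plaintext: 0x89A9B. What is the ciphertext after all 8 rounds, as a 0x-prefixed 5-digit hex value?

0x7505F

s_0 = plaintext = 0x89A9B
s_1 = Round(s_0, k_0) = 0x0C0E2
s_2 = Round(s_1, k_1) = 0x3C36F
s_3 = Round(s_2, k_2) = 0xE6F82
s_4 = Round(s_3, k_3) = 0x255EE
s_5 = Round(s_4, k_4) = 0x64C80
s_6 = Round(s_5, k_5) = 0x0CBE6
s_7 = Round(s_6, k_6) = 0x16CF8
s_8 = Round(s_7, k_7) = 0x7505F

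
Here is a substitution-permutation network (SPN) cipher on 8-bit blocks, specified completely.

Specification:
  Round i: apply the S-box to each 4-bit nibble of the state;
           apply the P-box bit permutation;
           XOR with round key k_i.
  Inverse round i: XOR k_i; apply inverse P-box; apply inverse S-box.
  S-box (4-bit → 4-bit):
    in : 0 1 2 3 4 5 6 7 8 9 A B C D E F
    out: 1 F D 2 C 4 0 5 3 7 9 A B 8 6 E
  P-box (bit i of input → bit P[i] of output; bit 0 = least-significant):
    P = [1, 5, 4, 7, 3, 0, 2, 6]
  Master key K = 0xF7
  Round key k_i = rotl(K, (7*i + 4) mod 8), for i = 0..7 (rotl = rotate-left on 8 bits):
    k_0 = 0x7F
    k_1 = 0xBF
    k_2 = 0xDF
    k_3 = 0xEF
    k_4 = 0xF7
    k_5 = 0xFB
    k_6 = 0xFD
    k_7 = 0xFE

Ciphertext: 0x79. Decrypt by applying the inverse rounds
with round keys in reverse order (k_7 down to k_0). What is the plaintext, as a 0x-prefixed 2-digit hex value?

0x9E

s_0 = ciphertext = 0x79
s_1 = InvRound(s_0, k_7) = 0xEA
s_2 = InvRound(s_1, k_6) = 0xE7
s_3 = InvRound(s_2, k_5) = 0x75
s_4 = InvRound(s_3, k_4) = 0x6A
s_5 = InvRound(s_4, k_3) = 0xED
s_6 = InvRound(s_5, k_2) = 0x69
s_7 = InvRound(s_6, k_1) = 0x42
s_8 = InvRound(s_7, k_0) = 0x9E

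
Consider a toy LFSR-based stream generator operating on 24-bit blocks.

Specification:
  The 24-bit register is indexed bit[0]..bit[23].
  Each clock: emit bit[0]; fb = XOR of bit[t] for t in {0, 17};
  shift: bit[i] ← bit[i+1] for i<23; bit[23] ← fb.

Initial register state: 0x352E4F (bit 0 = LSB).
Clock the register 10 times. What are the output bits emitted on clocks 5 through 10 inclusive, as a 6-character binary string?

001001

reg_0 = 0x352E4F
clock 1: out=1, reg = 0x9A9727
clock 2: out=1, reg = 0x4D4B93
clock 3: out=1, reg = 0xA6A5C9
clock 4: out=1, reg = 0x5352E4
clock 5: out=0, reg = 0xA9A972
clock 6: out=0, reg = 0x54D4B9
clock 7: out=1, reg = 0xAA6A5C
clock 8: out=0, reg = 0xD5352E
clock 9: out=0, reg = 0x6A9A97
clock 10: out=1, reg = 0x354D4B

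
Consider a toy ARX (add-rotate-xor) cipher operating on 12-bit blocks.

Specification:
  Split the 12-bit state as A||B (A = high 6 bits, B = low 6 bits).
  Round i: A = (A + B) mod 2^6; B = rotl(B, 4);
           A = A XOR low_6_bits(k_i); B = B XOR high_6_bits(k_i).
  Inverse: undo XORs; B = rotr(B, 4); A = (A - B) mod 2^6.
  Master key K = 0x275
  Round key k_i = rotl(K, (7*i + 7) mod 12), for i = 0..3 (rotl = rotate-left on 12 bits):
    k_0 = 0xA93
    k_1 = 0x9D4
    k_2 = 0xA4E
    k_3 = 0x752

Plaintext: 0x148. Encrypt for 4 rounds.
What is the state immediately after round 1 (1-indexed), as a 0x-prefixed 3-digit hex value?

s_0 = plaintext = 0x148
s_1 = Round(s_0, k_0) = 0x7A8
s_2 = Round(s_1, k_1) = 0x4AD
s_3 = Round(s_2, k_2) = 0xC72
s_4 = Round(s_3, k_3) = 0xC71

0x7A8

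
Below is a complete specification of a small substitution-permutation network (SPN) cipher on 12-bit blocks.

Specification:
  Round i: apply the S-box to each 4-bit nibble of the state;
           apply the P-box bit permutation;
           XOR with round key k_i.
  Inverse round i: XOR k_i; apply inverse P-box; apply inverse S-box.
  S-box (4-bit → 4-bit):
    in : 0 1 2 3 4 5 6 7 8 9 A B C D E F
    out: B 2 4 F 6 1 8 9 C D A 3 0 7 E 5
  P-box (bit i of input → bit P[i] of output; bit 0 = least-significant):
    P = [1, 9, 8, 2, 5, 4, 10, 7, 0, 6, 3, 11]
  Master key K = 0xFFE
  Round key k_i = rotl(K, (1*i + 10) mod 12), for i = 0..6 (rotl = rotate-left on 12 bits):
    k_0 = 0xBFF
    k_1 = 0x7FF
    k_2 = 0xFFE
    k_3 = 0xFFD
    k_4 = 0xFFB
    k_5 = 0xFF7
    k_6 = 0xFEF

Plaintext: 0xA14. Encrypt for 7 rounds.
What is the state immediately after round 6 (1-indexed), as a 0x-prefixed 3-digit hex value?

s_0 = plaintext = 0xA14
s_1 = Round(s_0, k_0) = 0x0AF
s_2 = Round(s_1, k_1) = 0xE2C
s_3 = Round(s_2, k_2) = 0x3B6
s_4 = Round(s_3, k_3) = 0x780
s_5 = Round(s_4, k_4) = 0x17C
s_6 = Round(s_5, k_5) = 0xF17
s_7 = Round(s_6, k_6) = 0xFF0

0xF17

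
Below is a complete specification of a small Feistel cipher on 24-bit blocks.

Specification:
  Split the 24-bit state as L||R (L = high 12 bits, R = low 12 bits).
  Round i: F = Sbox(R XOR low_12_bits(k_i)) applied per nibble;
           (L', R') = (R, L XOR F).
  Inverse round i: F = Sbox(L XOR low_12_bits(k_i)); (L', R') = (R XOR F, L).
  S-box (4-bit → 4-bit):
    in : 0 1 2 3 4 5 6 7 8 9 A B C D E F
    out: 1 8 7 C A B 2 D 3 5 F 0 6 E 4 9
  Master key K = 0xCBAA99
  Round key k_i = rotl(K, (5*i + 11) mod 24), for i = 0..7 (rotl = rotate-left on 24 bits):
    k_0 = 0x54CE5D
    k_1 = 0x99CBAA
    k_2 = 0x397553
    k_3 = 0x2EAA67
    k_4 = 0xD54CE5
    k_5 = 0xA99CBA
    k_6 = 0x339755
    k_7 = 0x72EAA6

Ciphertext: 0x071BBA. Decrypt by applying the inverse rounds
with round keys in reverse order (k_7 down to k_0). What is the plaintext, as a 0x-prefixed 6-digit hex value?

0x1E1379

s_0 = ciphertext = 0x071BBA
s_1 = InvRound(s_0, k_7) = 0x457071
s_2 = InvRound(s_1, k_6) = 0xC66457
s_3 = InvRound(s_2, k_5) = 0x5B1C66
s_4 = InvRound(s_3, k_4) = 0x9DC5B1
s_5 = InvRound(s_4, k_3) = 0x9B19DC
s_6 = InvRound(s_5, k_2) = 0xF9B9B1
s_7 = InvRound(s_6, k_1) = 0x379F9B
s_8 = InvRound(s_7, k_0) = 0x1E1379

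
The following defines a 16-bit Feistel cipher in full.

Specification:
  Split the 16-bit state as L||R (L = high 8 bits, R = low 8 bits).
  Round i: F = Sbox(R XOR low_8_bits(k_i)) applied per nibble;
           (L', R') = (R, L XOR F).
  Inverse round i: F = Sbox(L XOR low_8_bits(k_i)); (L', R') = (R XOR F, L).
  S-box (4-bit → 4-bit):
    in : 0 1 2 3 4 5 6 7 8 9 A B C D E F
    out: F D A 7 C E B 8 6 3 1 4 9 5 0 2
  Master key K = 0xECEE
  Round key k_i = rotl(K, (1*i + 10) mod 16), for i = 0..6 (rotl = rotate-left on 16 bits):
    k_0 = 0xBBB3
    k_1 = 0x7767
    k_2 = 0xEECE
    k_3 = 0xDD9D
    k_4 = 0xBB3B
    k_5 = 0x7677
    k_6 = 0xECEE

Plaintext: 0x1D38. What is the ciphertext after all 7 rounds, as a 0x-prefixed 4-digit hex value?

0xACC5

s_0 = plaintext = 0x1D38
s_1 = Round(s_0, k_0) = 0x3879
s_2 = Round(s_1, k_1) = 0x79E8
s_3 = Round(s_2, k_2) = 0xE8D2
s_4 = Round(s_3, k_3) = 0xD22A
s_5 = Round(s_4, k_4) = 0x2A0F
s_6 = Round(s_5, k_5) = 0x0FAC
s_7 = Round(s_6, k_6) = 0xACC5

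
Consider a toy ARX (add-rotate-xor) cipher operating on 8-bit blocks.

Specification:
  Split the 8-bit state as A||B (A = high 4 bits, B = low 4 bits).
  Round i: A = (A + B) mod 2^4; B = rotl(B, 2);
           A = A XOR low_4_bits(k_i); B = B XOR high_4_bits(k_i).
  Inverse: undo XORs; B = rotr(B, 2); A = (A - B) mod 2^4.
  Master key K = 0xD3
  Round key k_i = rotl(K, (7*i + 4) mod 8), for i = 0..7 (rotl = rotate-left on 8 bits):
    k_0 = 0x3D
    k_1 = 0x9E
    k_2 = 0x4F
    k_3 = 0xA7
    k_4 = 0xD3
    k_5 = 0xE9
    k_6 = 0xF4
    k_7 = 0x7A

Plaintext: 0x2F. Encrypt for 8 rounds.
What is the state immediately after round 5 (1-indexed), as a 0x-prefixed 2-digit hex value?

s_0 = plaintext = 0x2F
s_1 = Round(s_0, k_0) = 0xCC
s_2 = Round(s_1, k_1) = 0x6A
s_3 = Round(s_2, k_2) = 0xFE
s_4 = Round(s_3, k_3) = 0xA1
s_5 = Round(s_4, k_4) = 0x89
s_6 = Round(s_5, k_5) = 0x88
s_7 = Round(s_6, k_6) = 0x4D
s_8 = Round(s_7, k_7) = 0xB0

0x89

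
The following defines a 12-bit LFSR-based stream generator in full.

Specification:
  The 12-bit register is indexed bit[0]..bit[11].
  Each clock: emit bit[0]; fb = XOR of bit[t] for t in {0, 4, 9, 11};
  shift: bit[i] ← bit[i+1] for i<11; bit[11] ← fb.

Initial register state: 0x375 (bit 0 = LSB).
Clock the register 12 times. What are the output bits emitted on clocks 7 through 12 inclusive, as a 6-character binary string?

reg_0 = 0x375
clock 1: out=1, reg = 0x9BA
clock 2: out=0, reg = 0x4DD
clock 3: out=1, reg = 0x26E
clock 4: out=0, reg = 0x937
clock 5: out=1, reg = 0xC9B
clock 6: out=1, reg = 0xE4D
clock 7: out=1, reg = 0xF26
clock 8: out=0, reg = 0x793
clock 9: out=1, reg = 0xBC9
clock 10: out=1, reg = 0xDE4
clock 11: out=0, reg = 0xEF2
clock 12: out=0, reg = 0xF79

101100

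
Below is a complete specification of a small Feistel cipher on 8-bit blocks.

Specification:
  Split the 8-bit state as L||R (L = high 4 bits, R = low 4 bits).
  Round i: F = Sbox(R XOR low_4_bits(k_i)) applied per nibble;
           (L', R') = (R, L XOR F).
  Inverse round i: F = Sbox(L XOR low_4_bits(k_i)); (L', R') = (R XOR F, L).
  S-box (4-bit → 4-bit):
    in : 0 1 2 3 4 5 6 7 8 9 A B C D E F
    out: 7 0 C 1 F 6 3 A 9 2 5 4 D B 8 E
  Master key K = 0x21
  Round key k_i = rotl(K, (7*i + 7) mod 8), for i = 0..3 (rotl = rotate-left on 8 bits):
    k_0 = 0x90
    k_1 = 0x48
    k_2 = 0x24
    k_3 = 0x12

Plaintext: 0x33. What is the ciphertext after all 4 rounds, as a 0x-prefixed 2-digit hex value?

s_0 = plaintext = 0x33
s_1 = Round(s_0, k_0) = 0x32
s_2 = Round(s_1, k_1) = 0x26
s_3 = Round(s_2, k_2) = 0x6E
s_4 = Round(s_3, k_3) = 0xEB

0xEB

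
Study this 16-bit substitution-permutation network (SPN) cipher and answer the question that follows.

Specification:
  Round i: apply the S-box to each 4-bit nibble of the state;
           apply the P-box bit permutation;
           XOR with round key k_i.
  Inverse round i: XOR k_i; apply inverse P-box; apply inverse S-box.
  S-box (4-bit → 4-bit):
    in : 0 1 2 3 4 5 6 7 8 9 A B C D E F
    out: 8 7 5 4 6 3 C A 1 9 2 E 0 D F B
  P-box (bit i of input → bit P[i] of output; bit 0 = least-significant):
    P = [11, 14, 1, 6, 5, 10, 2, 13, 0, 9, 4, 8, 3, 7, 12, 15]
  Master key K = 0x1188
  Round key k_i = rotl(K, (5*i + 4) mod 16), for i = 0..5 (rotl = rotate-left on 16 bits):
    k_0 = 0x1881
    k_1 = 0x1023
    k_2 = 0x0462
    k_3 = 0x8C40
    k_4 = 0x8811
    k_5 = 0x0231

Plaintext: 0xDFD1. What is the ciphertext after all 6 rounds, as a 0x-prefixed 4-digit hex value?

0x41E8

s_0 = plaintext = 0xDFD1
s_1 = Round(s_0, k_0) = 0xE3AE
s_2 = Round(s_1, k_1) = 0xCCF9
s_3 = Round(s_2, k_2) = 0x2802
s_4 = Round(s_3, k_3) = 0xB44B
s_5 = Round(s_4, k_4) = 0x5EC7
s_6 = Round(s_5, k_5) = 0x41E8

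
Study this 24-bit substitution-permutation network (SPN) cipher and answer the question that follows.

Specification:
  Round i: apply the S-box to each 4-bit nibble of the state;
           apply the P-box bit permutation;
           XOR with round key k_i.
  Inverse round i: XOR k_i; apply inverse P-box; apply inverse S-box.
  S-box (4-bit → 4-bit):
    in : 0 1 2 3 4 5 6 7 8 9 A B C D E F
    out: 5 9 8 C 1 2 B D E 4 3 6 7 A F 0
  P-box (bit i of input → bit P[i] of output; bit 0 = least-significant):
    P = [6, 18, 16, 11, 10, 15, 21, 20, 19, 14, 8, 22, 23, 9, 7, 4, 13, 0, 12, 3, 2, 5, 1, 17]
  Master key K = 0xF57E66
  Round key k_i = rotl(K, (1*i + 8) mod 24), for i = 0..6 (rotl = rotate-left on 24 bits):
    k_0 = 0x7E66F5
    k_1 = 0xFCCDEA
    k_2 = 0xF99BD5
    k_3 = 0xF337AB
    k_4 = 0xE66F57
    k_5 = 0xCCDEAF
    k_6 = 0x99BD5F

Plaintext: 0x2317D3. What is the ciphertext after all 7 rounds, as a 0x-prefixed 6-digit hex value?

s_0 = plaintext = 0x2317D3
s_1 = Round(s_0, k_0) = 0xA5FFED
s_2 = Round(s_1, k_1) = 0xC841CF
s_3 = Round(s_2, k_2) = 0x110FFA
s_4 = Round(s_3, k_3) = 0x751767
s_5 = Round(s_4, k_4) = 0x3DE200
s_6 = Round(s_5, k_5) = 0x2FD874
s_7 = Round(s_6, k_6) = 0xEBFA0F

0xEBFA0F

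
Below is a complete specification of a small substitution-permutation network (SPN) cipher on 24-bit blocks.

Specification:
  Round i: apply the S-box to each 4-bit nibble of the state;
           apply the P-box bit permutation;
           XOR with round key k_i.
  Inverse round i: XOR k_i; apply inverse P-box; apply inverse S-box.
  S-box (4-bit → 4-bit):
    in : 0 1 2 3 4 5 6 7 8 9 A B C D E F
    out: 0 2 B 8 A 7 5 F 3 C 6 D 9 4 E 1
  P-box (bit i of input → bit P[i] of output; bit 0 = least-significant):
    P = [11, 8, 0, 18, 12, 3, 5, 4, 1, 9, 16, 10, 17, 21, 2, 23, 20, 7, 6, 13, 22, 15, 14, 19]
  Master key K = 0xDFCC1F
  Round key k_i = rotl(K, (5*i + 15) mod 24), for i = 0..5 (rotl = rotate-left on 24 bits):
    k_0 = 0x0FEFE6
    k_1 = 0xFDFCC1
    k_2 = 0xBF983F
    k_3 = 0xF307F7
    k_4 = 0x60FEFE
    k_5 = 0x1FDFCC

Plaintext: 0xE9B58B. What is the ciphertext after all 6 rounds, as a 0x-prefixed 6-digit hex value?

s_0 = plaintext = 0xE9B58B
s_1 = Round(s_0, k_0) = 0x8015A9
s_2 = Round(s_1, k_1) = 0x987EEA
s_3 = Round(s_2, k_2) = 0x04DF82
s_4 = Round(s_3, k_3) = 0xF73E79
s_5 = Round(s_4, k_4) = 0xB5C807
s_6 = Round(s_5, k_5) = 0xC1940F

0xC1940F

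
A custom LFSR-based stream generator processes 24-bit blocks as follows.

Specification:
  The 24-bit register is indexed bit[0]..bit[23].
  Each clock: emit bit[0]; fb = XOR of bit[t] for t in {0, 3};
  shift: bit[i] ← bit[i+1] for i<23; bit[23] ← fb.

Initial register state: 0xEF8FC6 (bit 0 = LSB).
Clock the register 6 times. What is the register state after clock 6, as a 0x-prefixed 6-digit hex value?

reg_0 = 0xEF8FC6
clock 1: out=0, reg = 0x77C7E3
clock 2: out=1, reg = 0xBBE3F1
clock 3: out=1, reg = 0xDDF1F8
clock 4: out=0, reg = 0xEEF8FC
clock 5: out=0, reg = 0xF77C7E
clock 6: out=0, reg = 0xFBBE3F

0xFBBE3F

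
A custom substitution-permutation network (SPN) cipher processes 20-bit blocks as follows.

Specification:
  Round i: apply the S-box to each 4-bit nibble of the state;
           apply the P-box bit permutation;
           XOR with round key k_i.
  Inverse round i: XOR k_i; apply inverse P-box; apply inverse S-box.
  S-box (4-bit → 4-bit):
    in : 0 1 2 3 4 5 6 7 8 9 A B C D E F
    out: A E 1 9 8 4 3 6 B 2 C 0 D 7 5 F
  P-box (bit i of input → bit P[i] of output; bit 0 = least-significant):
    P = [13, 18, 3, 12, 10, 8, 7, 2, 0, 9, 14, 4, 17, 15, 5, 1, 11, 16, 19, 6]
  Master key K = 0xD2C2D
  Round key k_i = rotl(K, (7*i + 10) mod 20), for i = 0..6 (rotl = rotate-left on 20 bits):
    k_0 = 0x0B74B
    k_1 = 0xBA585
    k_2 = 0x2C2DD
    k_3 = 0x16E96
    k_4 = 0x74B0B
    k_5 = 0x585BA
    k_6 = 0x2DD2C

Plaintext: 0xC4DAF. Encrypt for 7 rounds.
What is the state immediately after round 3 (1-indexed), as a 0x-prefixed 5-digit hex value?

0x9262F

s_0 = plaintext = 0xC4DAF
s_1 = Round(s_0, k_0) = 0xCCD84
s_2 = Round(s_1, k_1) = 0x1FAE2
s_3 = Round(s_2, k_2) = 0x9262F
s_4 = Round(s_3, k_3) = 0x6589F
s_5 = Round(s_4, k_4) = 0x27032
s_6 = Round(s_5, k_5) = 0x52B8E
s_7 = Round(s_6, k_6) = 0x8F820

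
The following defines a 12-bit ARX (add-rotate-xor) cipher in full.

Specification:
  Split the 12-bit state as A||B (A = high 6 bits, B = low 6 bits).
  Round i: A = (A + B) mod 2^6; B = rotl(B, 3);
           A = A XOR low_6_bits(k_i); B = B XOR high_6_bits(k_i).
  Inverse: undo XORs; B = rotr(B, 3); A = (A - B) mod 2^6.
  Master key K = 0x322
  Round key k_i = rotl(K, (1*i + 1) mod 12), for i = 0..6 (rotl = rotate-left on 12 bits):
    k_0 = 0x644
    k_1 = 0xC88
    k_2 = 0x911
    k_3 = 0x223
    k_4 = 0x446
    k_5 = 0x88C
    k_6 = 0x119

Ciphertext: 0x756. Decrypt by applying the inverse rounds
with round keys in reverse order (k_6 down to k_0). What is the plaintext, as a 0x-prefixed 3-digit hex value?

s_0 = ciphertext = 0x756
s_1 = InvRound(s_0, k_6) = 0xC92
s_2 = InvRound(s_1, k_5) = 0xE06
s_3 = InvRound(s_2, k_4) = 0x13A
s_4 = InvRound(s_3, k_3) = 0x456
s_5 = InvRound(s_4, k_2) = 0xA96
s_6 = InvRound(s_5, k_1) = 0xFA4
s_7 = InvRound(s_6, k_0) = 0x2EF

0x2EF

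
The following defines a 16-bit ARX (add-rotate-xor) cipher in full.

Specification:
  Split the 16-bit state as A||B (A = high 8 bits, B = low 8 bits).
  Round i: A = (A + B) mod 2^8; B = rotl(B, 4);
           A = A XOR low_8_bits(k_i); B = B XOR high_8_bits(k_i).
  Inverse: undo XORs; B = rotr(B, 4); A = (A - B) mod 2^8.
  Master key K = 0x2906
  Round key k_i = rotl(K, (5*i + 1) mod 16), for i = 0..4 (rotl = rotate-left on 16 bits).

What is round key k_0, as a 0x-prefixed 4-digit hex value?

0x520C

K = 0x2906
k_0 = rotl(K, (5*0+1) mod 16) = rotl(K, 1) = 0x520C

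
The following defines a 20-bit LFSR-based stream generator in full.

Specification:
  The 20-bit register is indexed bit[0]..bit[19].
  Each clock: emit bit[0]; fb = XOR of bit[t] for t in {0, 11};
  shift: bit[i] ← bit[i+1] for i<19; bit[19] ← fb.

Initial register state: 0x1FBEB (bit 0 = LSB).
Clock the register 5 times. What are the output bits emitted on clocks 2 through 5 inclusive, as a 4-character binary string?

reg_0 = 0x1FBEB
clock 1: out=1, reg = 0x0FDF5
clock 2: out=1, reg = 0x07EFA
clock 3: out=0, reg = 0x83F7D
clock 4: out=1, reg = 0x41FBE
clock 5: out=0, reg = 0xA0FDF

1010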